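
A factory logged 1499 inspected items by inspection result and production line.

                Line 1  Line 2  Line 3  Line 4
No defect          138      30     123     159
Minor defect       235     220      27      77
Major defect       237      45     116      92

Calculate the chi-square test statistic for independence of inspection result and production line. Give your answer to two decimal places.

Row totals: 450, 559, 490. Column totals: 610, 295, 266, 328. Grand total N = 1499.
Expected counts (row total × column total / N):
  No defect, Line 1: 450×610/1499 = 183.1221
  No defect, Line 2: 450×295/1499 = 88.5590
  No defect, Line 3: 450×266/1499 = 79.8532
  No defect, Line 4: 450×328/1499 = 98.4656
  Minor defect, Line 1: 559×610/1499 = 227.4783
  Minor defect, Line 2: 559×295/1499 = 110.0100
  Minor defect, Line 3: 559×266/1499 = 99.1955
  Minor defect, Line 4: 559×328/1499 = 122.3162
  Major defect, Line 1: 490×610/1499 = 199.3996
  Major defect, Line 2: 490×295/1499 = 96.4310
  Major defect, Line 3: 490×266/1499 = 86.9513
  Major defect, Line 4: 490×328/1499 = 107.2181
Contributions (O − E)²/E:
  (138 − 183.1221)²/183.1221 = 11.1183
  (30 − 88.5590)²/88.5590 = 38.7217
  (123 − 79.8532)²/79.8532 = 23.3134
  (159 − 98.4656)²/98.4656 = 37.2152
  (235 − 227.4783)²/227.4783 = 0.2487
  (220 − 110.0100)²/110.0100 = 109.9700
  (27 − 99.1955)²/99.1955 = 52.5446
  (77 − 122.3162)²/122.3162 = 16.7889
  (237 − 199.3996)²/199.3996 = 7.0902
  (45 − 96.4310)²/96.4310 = 27.4305
  (116 − 86.9513)²/86.9513 = 9.7046
  (92 − 107.2181)²/107.2181 = 2.1600
χ² = 11.1183 + 38.7217 + 23.3134 + 37.2152 + 0.2487 + 109.9700 + 52.5446 + 16.7889 + 7.0902 + 27.4305 + 9.7046 + 2.1600 = 336.31

336.31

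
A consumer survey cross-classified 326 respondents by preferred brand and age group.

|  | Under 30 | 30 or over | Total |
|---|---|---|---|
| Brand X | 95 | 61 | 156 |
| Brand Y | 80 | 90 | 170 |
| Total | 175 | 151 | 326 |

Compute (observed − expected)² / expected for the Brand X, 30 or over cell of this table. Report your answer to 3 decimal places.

Row total (Brand X) = 156; column total (30 or over) = 151; N = 326.
Expected count E = 156 × 151 / 326 = 72.25767.
Contribution = (O − E)²/E = (61 − 72.25767)² / 72.25767 = 1.754.

1.754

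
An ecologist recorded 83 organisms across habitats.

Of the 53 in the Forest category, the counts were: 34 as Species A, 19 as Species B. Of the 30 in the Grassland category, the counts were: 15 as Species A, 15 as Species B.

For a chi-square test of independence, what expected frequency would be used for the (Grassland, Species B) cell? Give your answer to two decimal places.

12.29

Row total (Grassland) = 30; column total (Species B) = 34; grand total N = 83.
Expected count = (row total × column total) / N = 30 × 34 / 83 = 12.29.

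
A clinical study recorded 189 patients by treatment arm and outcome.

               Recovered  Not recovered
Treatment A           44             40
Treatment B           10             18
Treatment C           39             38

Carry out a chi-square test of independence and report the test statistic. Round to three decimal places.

2.442

Row totals: 84, 28, 77. Column totals: 93, 96. Grand total N = 189.
Expected counts (row total × column total / N):
  Treatment A, Recovered: 84×93/189 = 41.3333
  Treatment A, Not recovered: 84×96/189 = 42.6667
  Treatment B, Recovered: 28×93/189 = 13.7778
  Treatment B, Not recovered: 28×96/189 = 14.2222
  Treatment C, Recovered: 77×93/189 = 37.8889
  Treatment C, Not recovered: 77×96/189 = 39.1111
Contributions (O − E)²/E:
  (44 − 41.3333)²/41.3333 = 0.1720
  (40 − 42.6667)²/42.6667 = 0.1667
  (10 − 13.7778)²/13.7778 = 1.0359
  (18 − 14.2222)²/14.2222 = 1.0035
  (39 − 37.8889)²/37.8889 = 0.0326
  (38 − 39.1111)²/39.1111 = 0.0316
χ² = 0.1720 + 0.1667 + 1.0359 + 1.0035 + 0.0326 + 0.0316 = 2.442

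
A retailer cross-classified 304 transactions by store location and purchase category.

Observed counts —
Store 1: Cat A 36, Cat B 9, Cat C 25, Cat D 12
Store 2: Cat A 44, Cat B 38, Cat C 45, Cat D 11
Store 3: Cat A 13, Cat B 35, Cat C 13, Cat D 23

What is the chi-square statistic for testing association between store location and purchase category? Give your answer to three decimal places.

Row totals: 82, 138, 84. Column totals: 93, 82, 83, 46. Grand total N = 304.
Expected counts (row total × column total / N):
  Store 1, Cat A: 82×93/304 = 25.0855
  Store 1, Cat B: 82×82/304 = 22.1184
  Store 1, Cat C: 82×83/304 = 22.3882
  Store 1, Cat D: 82×46/304 = 12.4079
  Store 2, Cat A: 138×93/304 = 42.2171
  Store 2, Cat B: 138×82/304 = 37.2237
  Store 2, Cat C: 138×83/304 = 37.6776
  Store 2, Cat D: 138×46/304 = 20.8816
  Store 3, Cat A: 84×93/304 = 25.6974
  Store 3, Cat B: 84×82/304 = 22.6579
  Store 3, Cat C: 84×83/304 = 22.9342
  Store 3, Cat D: 84×46/304 = 12.7105
Contributions (O − E)²/E:
  (36 − 25.0855)²/25.0855 = 4.7488
  (9 − 22.1184)²/22.1184 = 7.7805
  (25 − 22.3882)²/22.3882 = 0.3047
  (12 − 12.4079)²/12.4079 = 0.0134
  (44 − 42.2171)²/42.2171 = 0.0753
  (38 − 37.2237)²/37.2237 = 0.0162
  (45 − 37.6776)²/37.6776 = 1.4231
  (11 − 20.8816)²/20.8816 = 4.6762
  (13 − 25.6974)²/25.6974 = 6.2739
  (35 − 22.6579)²/22.6579 = 6.7229
  (13 − 22.9342)²/22.9342 = 4.3031
  (23 − 12.7105)²/12.7105 = 8.3296
χ² = 4.7488 + 7.7805 + 0.3047 + 0.0134 + 0.0753 + 0.0162 + 1.4231 + 4.6762 + 6.2739 + 6.7229 + 4.3031 + 8.3296 = 44.668

44.668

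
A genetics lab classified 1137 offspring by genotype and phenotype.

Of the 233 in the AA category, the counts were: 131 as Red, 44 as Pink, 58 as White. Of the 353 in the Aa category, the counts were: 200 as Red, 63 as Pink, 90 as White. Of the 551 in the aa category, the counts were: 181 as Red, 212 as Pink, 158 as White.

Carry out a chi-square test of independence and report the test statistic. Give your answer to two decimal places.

77.91

Row totals: 233, 353, 551. Column totals: 512, 319, 306. Grand total N = 1137.
Expected counts (row total × column total / N):
  AA, Red: 233×512/1137 = 104.922
  AA, Pink: 233×319/1137 = 65.371
  AA, White: 233×306/1137 = 62.707
  Aa, Red: 353×512/1137 = 158.959
  Aa, Pink: 353×319/1137 = 99.039
  Aa, White: 353×306/1137 = 95.003
  aa, Red: 551×512/1137 = 248.120
  aa, Pink: 551×319/1137 = 154.590
  aa, White: 551×306/1137 = 148.290
Contributions (O − E)²/E:
  (131 − 104.922)²/104.922 = 6.4816
  (44 − 65.371)²/65.371 = 6.9866
  (58 − 62.707)²/62.707 = 0.3533
  (200 − 158.959)²/158.959 = 10.5962
  (63 − 99.039)²/99.039 = 13.1141
  (90 − 95.003)²/95.003 = 0.2635
  (181 − 248.120)²/248.120 = 18.1569
  (212 − 154.590)²/154.590 = 21.3203
  (158 − 148.290)²/148.290 = 0.6358
χ² = 6.4816 + 6.9866 + 0.3533 + 10.5962 + 13.1141 + 0.2635 + 18.1569 + 21.3203 + 0.6358 = 77.91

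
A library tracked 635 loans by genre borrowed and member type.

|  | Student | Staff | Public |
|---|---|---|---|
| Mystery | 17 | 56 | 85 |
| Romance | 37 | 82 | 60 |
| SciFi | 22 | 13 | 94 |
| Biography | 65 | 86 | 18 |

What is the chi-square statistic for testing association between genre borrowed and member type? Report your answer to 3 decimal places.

148.415

Row totals: 158, 179, 129, 169. Column totals: 141, 237, 257. Grand total N = 635.
Expected counts (row total × column total / N):
  Mystery, Student: 158×141/635 = 35.0835
  Mystery, Staff: 158×237/635 = 58.9701
  Mystery, Public: 158×257/635 = 63.9465
  Romance, Student: 179×141/635 = 39.7465
  Romance, Staff: 179×237/635 = 66.8079
  Romance, Public: 179×257/635 = 72.4457
  SciFi, Student: 129×141/635 = 28.6441
  SciFi, Staff: 129×237/635 = 48.1465
  SciFi, Public: 129×257/635 = 52.2094
  Biography, Student: 169×141/635 = 37.5260
  Biography, Staff: 169×237/635 = 63.0756
  Biography, Public: 169×257/635 = 68.3984
Contributions (O − E)²/E:
  (17 − 35.0835)²/35.0835 = 9.3210
  (56 − 58.9701)²/58.9701 = 0.1496
  (85 − 63.9465)²/63.9465 = 6.9316
  (37 − 39.7465)²/39.7465 = 0.1898
  (82 − 66.8079)²/66.8079 = 3.4547
  (60 − 72.4457)²/72.4457 = 2.1381
  (22 − 28.6441)²/28.6441 = 1.5411
  (13 − 48.1465)²/48.1465 = 25.6566
  (94 − 52.2094)²/52.2094 = 33.4510
  (65 − 37.5260)²/37.5260 = 20.1146
  (86 − 63.0756)²/63.0756 = 8.3317
  (18 − 68.3984)²/68.3984 = 37.1354
χ² = 9.3210 + 0.1496 + 6.9316 + 0.1898 + 3.4547 + 2.1381 + 1.5411 + 25.6566 + 33.4510 + 20.1146 + 8.3317 + 37.1354 = 148.415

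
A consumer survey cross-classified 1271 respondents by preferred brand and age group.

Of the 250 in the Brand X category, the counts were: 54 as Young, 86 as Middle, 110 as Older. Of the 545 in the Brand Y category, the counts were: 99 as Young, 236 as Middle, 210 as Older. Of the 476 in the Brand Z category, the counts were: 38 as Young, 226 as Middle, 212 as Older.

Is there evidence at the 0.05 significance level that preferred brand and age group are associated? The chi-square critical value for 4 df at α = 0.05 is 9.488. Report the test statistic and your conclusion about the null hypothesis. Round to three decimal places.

35.517; reject H₀

Row totals: 250, 545, 476. Column totals: 191, 548, 532. Grand total N = 1271.
Expected counts (row total × column total / N):
  Brand X, Young: 250×191/1271 = 37.5688
  Brand X, Middle: 250×548/1271 = 107.7891
  Brand X, Older: 250×532/1271 = 104.6420
  Brand Y, Young: 545×191/1271 = 81.9001
  Brand Y, Middle: 545×548/1271 = 234.9803
  Brand Y, Older: 545×532/1271 = 228.1196
  Brand Z, Young: 476×191/1271 = 71.5311
  Brand Z, Middle: 476×548/1271 = 205.2305
  Brand Z, Older: 476×532/1271 = 199.2384
Contributions (O − E)²/E:
  (54 − 37.5688)²/37.5688 = 7.1864
  (86 − 107.7891)²/107.7891 = 4.4046
  (110 − 104.6420)²/104.6420 = 0.2743
  (99 − 81.9001)²/81.9001 = 3.5703
  (236 − 234.9803)²/234.9803 = 0.0044
  (210 − 228.1196)²/228.1196 = 1.4392
  (38 − 71.5311)²/71.5311 = 15.7181
  (226 − 205.2305)²/205.2305 = 2.1019
  (212 − 199.2384)²/199.2384 = 0.8174
χ² = 7.1864 + 4.4046 + 0.2743 + 3.5703 + 0.0044 + 1.4392 + 15.7181 + 2.1019 + 0.8174 = 35.517
df = (3−1)(3−1) = 4. Since 35.517 > 9.488, reject the null hypothesis of independence at α = 0.05.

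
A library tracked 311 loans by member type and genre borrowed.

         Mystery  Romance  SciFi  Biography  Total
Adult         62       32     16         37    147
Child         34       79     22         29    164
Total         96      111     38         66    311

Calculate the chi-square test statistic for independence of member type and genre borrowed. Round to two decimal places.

Grand total N = 311.
Expected counts (row total × column total / N):
  Adult, Mystery: 147×96/311 = 45.376
  Adult, Romance: 147×111/311 = 52.466
  Adult, SciFi: 147×38/311 = 17.961
  Adult, Biography: 147×66/311 = 31.196
  Child, Mystery: 164×96/311 = 50.624
  Child, Romance: 164×111/311 = 58.534
  Child, SciFi: 164×38/311 = 20.039
  Child, Biography: 164×66/311 = 34.804
Contributions (O − E)²/E:
  (62 − 45.376)²/45.376 = 6.0904
  (32 − 52.466)²/52.466 = 7.9834
  (16 − 17.961)²/17.961 = 0.2141
  (37 − 31.196)²/31.196 = 1.0798
  (34 − 50.624)²/50.624 = 5.4590
  (79 − 58.534)²/58.534 = 7.1558
  (22 − 20.039)²/20.039 = 0.1919
  (29 − 34.804)²/34.804 = 0.9679
χ² = 6.0904 + 7.9834 + 0.2141 + 1.0798 + 5.4590 + 7.1558 + 0.1919 + 0.9679 = 29.14

29.14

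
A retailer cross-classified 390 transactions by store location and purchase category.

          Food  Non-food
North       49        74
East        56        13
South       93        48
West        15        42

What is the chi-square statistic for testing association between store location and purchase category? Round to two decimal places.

Row totals: 123, 69, 141, 57. Column totals: 213, 177. Grand total N = 390.
Expected counts (row total × column total / N):
  North, Food: 123×213/390 = 67.1769
  North, Non-food: 123×177/390 = 55.8231
  East, Food: 69×213/390 = 37.6846
  East, Non-food: 69×177/390 = 31.3154
  South, Food: 141×213/390 = 77.0077
  South, Non-food: 141×177/390 = 63.9923
  West, Food: 57×213/390 = 31.1308
  West, Non-food: 57×177/390 = 25.8692
Contributions (O − E)²/E:
  (49 − 67.1769)²/67.1769 = 4.9184
  (74 − 55.8231)²/55.8231 = 5.9187
  (56 − 37.6846)²/37.6846 = 8.9016
  (13 − 31.3154)²/31.3154 = 10.7121
  (93 − 77.0077)²/77.0077 = 3.3211
  (48 − 63.9923)²/63.9923 = 3.9966
  (15 − 31.1308)²/31.1308 = 8.3584
  (42 − 25.8692)²/25.8692 = 10.0584
χ² = 4.9184 + 5.9187 + 8.9016 + 10.7121 + 3.3211 + 3.9966 + 8.3584 + 10.0584 = 56.19

56.19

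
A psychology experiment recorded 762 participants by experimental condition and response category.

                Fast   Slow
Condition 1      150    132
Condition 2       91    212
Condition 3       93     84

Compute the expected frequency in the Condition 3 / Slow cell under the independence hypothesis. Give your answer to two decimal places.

Row total (Condition 3) = 177; column total (Slow) = 428; grand total N = 762.
Expected count = (row total × column total) / N = 177 × 428 / 762 = 99.42.

99.42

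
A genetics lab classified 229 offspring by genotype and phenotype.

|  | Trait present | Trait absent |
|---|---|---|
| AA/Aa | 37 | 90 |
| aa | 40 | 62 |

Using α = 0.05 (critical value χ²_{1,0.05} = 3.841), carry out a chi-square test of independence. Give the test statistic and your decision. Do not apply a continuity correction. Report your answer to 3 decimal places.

2.576; fail to reject H₀

Row totals: 127, 102. Column totals: 77, 152. Grand total N = 229.
Expected counts (row total × column total / N):
  AA/Aa, Trait present: 127×77/229 = 42.7031
  AA/Aa, Trait absent: 127×152/229 = 84.2969
  aa, Trait present: 102×77/229 = 34.2969
  aa, Trait absent: 102×152/229 = 67.7031
Contributions (O − E)²/E:
  (37 − 42.7031)²/42.7031 = 0.7617
  (90 − 84.2969)²/84.2969 = 0.3858
  (40 − 34.2969)²/34.2969 = 0.9483
  (62 − 67.7031)²/67.7031 = 0.4804
χ² = 0.7617 + 0.3858 + 0.9483 + 0.4804 = 2.576
df = (2−1)(2−1) = 1. Since 2.576 < 3.841, fail to reject the null hypothesis of independence at α = 0.05.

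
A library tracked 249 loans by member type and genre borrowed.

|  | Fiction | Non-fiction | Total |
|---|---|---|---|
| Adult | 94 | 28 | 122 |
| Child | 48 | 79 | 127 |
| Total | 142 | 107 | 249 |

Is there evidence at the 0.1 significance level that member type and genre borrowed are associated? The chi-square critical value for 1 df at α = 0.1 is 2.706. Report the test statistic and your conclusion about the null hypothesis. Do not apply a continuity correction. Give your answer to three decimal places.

Grand total N = 249.
Expected counts (row total × column total / N):
  Adult, Fiction: 122×142/249 = 69.5743
  Adult, Non-fiction: 122×107/249 = 52.4257
  Child, Fiction: 127×142/249 = 72.4257
  Child, Non-fiction: 127×107/249 = 54.5743
Contributions (O − E)²/E:
  (94 − 69.5743)²/69.5743 = 8.5752
  (28 − 52.4257)²/52.4257 = 11.3802
  (48 − 72.4257)²/72.4257 = 8.2376
  (79 − 54.5743)²/54.5743 = 10.9322
χ² = 8.5752 + 11.3802 + 8.2376 + 10.9322 = 39.125
df = (2−1)(2−1) = 1. Since 39.125 > 2.706, reject the null hypothesis of independence at α = 0.1.

39.125; reject H₀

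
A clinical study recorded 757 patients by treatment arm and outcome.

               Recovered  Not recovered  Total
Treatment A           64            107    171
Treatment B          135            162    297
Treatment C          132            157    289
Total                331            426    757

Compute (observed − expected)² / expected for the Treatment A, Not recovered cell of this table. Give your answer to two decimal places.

1.21

Row total (Treatment A) = 171; column total (Not recovered) = 426; N = 757.
Expected count E = 171 × 426 / 757 = 96.230.
Contribution = (O − E)²/E = (107 − 96.230)² / 96.230 = 1.21.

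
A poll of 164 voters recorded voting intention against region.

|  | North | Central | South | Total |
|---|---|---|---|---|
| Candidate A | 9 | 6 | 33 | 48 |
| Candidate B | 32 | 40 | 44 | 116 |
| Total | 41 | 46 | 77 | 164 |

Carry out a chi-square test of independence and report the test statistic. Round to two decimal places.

13.78

Grand total N = 164.
Expected counts (row total × column total / N):
  Candidate A, North: 48×41/164 = 12.000
  Candidate A, Central: 48×46/164 = 13.463
  Candidate A, South: 48×77/164 = 22.537
  Candidate B, North: 116×41/164 = 29.000
  Candidate B, Central: 116×46/164 = 32.537
  Candidate B, South: 116×77/164 = 54.463
Contributions (O − E)²/E:
  (9 − 12.000)²/12.000 = 0.7500
  (6 − 13.463)²/13.463 = 4.1370
  (33 − 22.537)²/22.537 = 4.8575
  (32 − 29.000)²/29.000 = 0.3103
  (40 − 32.537)²/32.537 = 1.7118
  (44 − 54.463)²/54.463 = 2.0101
χ² = 0.7500 + 4.1370 + 4.8575 + 0.3103 + 1.7118 + 2.0101 = 13.78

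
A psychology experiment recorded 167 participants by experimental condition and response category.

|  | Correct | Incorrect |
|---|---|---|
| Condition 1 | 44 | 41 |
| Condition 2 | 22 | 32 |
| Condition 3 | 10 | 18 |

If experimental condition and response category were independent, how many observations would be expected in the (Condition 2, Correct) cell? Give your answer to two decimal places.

24.57

Row total (Condition 2) = 54; column total (Correct) = 76; grand total N = 167.
Expected count = (row total × column total) / N = 54 × 76 / 167 = 24.57.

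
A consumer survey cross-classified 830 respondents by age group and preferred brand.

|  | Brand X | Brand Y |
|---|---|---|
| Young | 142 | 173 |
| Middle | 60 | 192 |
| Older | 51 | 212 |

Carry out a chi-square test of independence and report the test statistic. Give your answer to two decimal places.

Row totals: 315, 252, 263. Column totals: 253, 577. Grand total N = 830.
Expected counts (row total × column total / N):
  Young, Brand X: 315×253/830 = 96.0181
  Young, Brand Y: 315×577/830 = 218.9819
  Middle, Brand X: 252×253/830 = 76.8145
  Middle, Brand Y: 252×577/830 = 175.1855
  Older, Brand X: 263×253/830 = 80.1675
  Older, Brand Y: 263×577/830 = 182.8325
Contributions (O − E)²/E:
  (142 − 96.0181)²/96.0181 = 22.0202
  (173 − 218.9819)²/218.9819 = 9.6553
  (60 − 76.8145)²/76.8145 = 3.6807
  (192 − 175.1855)²/175.1855 = 1.6139
  (51 − 80.1675)²/80.1675 = 10.6121
  (212 − 182.8325)²/182.8325 = 4.6531
χ² = 22.0202 + 9.6553 + 3.6807 + 1.6139 + 10.6121 + 4.6531 = 52.24

52.24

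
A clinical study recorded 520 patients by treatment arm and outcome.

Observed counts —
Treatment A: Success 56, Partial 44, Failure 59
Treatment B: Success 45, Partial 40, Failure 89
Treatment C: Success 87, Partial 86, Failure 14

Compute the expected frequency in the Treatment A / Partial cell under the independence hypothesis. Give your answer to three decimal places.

Row total (Treatment A) = 159; column total (Partial) = 170; grand total N = 520.
Expected count = (row total × column total) / N = 159 × 170 / 520 = 51.981.

51.981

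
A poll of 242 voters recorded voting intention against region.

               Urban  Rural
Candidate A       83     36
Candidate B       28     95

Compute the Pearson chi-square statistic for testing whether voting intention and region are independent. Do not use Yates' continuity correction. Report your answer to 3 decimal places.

Row totals: 119, 123. Column totals: 111, 131. Grand total N = 242.
Expected counts (row total × column total / N):
  Candidate A, Urban: 119×111/242 = 54.58264
  Candidate A, Rural: 119×131/242 = 64.41736
  Candidate B, Urban: 123×111/242 = 56.41736
  Candidate B, Rural: 123×131/242 = 66.58264
Contributions (O − E)²/E:
  (83 − 54.58264)²/54.58264 = 14.7949
  (36 − 64.41736)²/64.41736 = 12.5362
  (28 − 56.41736)²/56.41736 = 14.3138
  (95 − 66.58264)²/66.58264 = 12.1285
χ² = 14.7949 + 12.5362 + 14.3138 + 12.1285 = 53.773

53.773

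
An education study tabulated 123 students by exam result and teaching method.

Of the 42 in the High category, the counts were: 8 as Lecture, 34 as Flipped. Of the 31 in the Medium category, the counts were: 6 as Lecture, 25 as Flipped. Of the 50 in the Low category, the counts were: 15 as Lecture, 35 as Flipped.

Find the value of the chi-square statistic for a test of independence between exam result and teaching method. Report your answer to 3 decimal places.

Row totals: 42, 31, 50. Column totals: 29, 94. Grand total N = 123.
Expected counts (row total × column total / N):
  High, Lecture: 42×29/123 = 9.9024
  High, Flipped: 42×94/123 = 32.0976
  Medium, Lecture: 31×29/123 = 7.3089
  Medium, Flipped: 31×94/123 = 23.6911
  Low, Lecture: 50×29/123 = 11.7886
  Low, Flipped: 50×94/123 = 38.2114
Contributions (O − E)²/E:
  (8 − 9.9024)²/9.9024 = 0.3655
  (34 − 32.0976)²/32.0976 = 0.1128
  (6 − 7.3089)²/7.3089 = 0.2344
  (25 − 23.6911)²/23.6911 = 0.0723
  (15 − 11.7886)²/11.7886 = 0.8748
  (35 − 38.2114)²/38.2114 = 0.2699
χ² = 0.3655 + 0.1128 + 0.2344 + 0.0723 + 0.8748 + 0.2699 = 1.930

1.930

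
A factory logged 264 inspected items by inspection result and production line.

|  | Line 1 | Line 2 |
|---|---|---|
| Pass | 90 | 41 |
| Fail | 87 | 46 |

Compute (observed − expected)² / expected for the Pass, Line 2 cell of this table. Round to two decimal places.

Row total (Pass) = 131; column total (Line 2) = 87; N = 264.
Expected count E = 131 × 87 / 264 = 43.170.
Contribution = (O − E)²/E = (41 − 43.170)² / 43.170 = 0.11.

0.11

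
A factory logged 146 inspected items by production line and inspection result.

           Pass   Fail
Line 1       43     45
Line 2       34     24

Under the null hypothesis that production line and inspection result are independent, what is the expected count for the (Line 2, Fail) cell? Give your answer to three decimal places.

27.411

Row total (Line 2) = 58; column total (Fail) = 69; grand total N = 146.
Expected count = (row total × column total) / N = 58 × 69 / 146 = 27.411.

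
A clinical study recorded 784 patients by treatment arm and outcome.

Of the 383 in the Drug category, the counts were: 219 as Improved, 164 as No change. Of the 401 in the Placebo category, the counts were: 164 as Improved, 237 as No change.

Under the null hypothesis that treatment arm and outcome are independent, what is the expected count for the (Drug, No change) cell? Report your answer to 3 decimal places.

195.897

Row total (Drug) = 383; column total (No change) = 401; grand total N = 784.
Expected count = (row total × column total) / N = 383 × 401 / 784 = 195.897.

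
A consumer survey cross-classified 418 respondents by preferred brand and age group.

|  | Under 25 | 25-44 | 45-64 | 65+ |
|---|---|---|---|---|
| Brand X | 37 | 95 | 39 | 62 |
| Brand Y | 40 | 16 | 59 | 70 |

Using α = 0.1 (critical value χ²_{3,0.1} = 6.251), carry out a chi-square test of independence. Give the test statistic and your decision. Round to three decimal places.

Row totals: 233, 185. Column totals: 77, 111, 98, 132. Grand total N = 418.
Expected counts (row total × column total / N):
  Brand X, Under 25: 233×77/418 = 42.9211
  Brand X, 25-44: 233×111/418 = 61.8732
  Brand X, 45-64: 233×98/418 = 54.6268
  Brand X, 65+: 233×132/418 = 73.5789
  Brand Y, Under 25: 185×77/418 = 34.0789
  Brand Y, 25-44: 185×111/418 = 49.1268
  Brand Y, 45-64: 185×98/418 = 43.3732
  Brand Y, 65+: 185×132/418 = 58.4211
Contributions (O − E)²/E:
  (37 − 42.9211)²/42.9211 = 0.8168
  (95 − 61.8732)²/61.8732 = 17.7360
  (39 − 54.6268)²/54.6268 = 4.4703
  (62 − 73.5789)²/73.5789 = 1.8221
  (40 − 34.0789)²/34.0789 = 1.0288
  (16 − 49.1268)²/49.1268 = 22.3378
  (59 − 43.3732)²/43.3732 = 5.6301
  (70 − 58.4211)²/58.4211 = 2.2949
χ² = 0.8168 + 17.7360 + 4.4703 + 1.8221 + 1.0288 + 22.3378 + 5.6301 + 2.2949 = 56.137
df = (2−1)(4−1) = 3. Since 56.137 > 6.251, reject the null hypothesis of independence at α = 0.1.

56.137; reject H₀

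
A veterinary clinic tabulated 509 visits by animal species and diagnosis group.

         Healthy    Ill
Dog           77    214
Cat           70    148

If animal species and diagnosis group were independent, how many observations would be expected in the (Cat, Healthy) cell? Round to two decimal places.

62.96

Row total (Cat) = 218; column total (Healthy) = 147; grand total N = 509.
Expected count = (row total × column total) / N = 218 × 147 / 509 = 62.96.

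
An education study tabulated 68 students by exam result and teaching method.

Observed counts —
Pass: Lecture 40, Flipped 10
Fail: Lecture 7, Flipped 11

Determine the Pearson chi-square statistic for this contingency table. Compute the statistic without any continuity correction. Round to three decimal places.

Row totals: 50, 18. Column totals: 47, 21. Grand total N = 68.
Expected counts (row total × column total / N):
  Pass, Lecture: 50×47/68 = 34.5588
  Pass, Flipped: 50×21/68 = 15.4412
  Fail, Lecture: 18×47/68 = 12.4412
  Fail, Flipped: 18×21/68 = 5.5588
Contributions (O − E)²/E:
  (40 − 34.5588)²/34.5588 = 0.8567
  (10 − 15.4412)²/15.4412 = 1.9174
  (7 − 12.4412)²/12.4412 = 2.3797
  (11 − 5.5588)²/5.5588 = 5.3261
χ² = 0.8567 + 1.9174 + 2.3797 + 5.3261 = 10.480

10.480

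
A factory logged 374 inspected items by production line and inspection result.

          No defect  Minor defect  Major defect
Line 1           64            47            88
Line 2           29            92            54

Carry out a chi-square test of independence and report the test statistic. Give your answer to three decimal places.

34.483

Row totals: 199, 175. Column totals: 93, 139, 142. Grand total N = 374.
Expected counts (row total × column total / N):
  Line 1, No defect: 199×93/374 = 49.4840
  Line 1, Minor defect: 199×139/374 = 73.9599
  Line 1, Major defect: 199×142/374 = 75.5561
  Line 2, No defect: 175×93/374 = 43.5160
  Line 2, Minor defect: 175×139/374 = 65.0401
  Line 2, Major defect: 175×142/374 = 66.4439
Contributions (O − E)²/E:
  (64 − 49.4840)²/49.4840 = 4.2582
  (47 − 73.9599)²/73.9599 = 9.8274
  (88 − 75.5561)²/75.5561 = 2.0495
  (29 − 43.5160)²/43.5160 = 4.8422
  (92 − 65.0401)²/65.0401 = 11.1752
  (54 − 66.4439)²/66.4439 = 2.3305
χ² = 4.2582 + 9.8274 + 2.0495 + 4.8422 + 11.1752 + 2.3305 = 34.483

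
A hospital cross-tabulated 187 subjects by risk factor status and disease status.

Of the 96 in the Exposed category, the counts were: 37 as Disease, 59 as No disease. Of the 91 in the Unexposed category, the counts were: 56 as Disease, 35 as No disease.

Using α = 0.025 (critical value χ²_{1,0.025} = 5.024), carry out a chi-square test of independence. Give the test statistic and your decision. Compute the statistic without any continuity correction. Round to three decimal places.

Row totals: 96, 91. Column totals: 93, 94. Grand total N = 187.
Expected counts (row total × column total / N):
  Exposed, Disease: 96×93/187 = 47.7433
  Exposed, No disease: 96×94/187 = 48.2567
  Unexposed, Disease: 91×93/187 = 45.2567
  Unexposed, No disease: 91×94/187 = 45.7433
Contributions (O − E)²/E:
  (37 − 47.7433)²/47.7433 = 2.4175
  (59 − 48.2567)²/48.2567 = 2.3918
  (56 − 45.2567)²/45.2567 = 2.5503
  (35 − 45.7433)²/45.7433 = 2.5232
χ² = 2.4175 + 2.3918 + 2.5503 + 2.5232 = 9.883
df = (2−1)(2−1) = 1. Since 9.883 > 5.024, reject the null hypothesis of independence at α = 0.025.

9.883; reject H₀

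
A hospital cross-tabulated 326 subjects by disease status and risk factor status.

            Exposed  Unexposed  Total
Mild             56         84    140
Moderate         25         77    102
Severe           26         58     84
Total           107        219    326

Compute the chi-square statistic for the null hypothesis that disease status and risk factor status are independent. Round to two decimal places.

6.60

Grand total N = 326.
Expected counts (row total × column total / N):
  Mild, Exposed: 140×107/326 = 45.951
  Mild, Unexposed: 140×219/326 = 94.049
  Moderate, Exposed: 102×107/326 = 33.479
  Moderate, Unexposed: 102×219/326 = 68.521
  Severe, Exposed: 84×107/326 = 27.571
  Severe, Unexposed: 84×219/326 = 56.429
Contributions (O − E)²/E:
  (56 − 45.951)²/45.951 = 2.1976
  (84 − 94.049)²/94.049 = 1.0737
  (25 − 33.479)²/33.479 = 2.1474
  (77 − 68.521)²/68.521 = 1.0492
  (26 − 27.571)²/27.571 = 0.0895
  (58 − 56.429)²/56.429 = 0.0437
χ² = 2.1976 + 1.0737 + 2.1474 + 1.0492 + 0.0895 + 0.0437 = 6.60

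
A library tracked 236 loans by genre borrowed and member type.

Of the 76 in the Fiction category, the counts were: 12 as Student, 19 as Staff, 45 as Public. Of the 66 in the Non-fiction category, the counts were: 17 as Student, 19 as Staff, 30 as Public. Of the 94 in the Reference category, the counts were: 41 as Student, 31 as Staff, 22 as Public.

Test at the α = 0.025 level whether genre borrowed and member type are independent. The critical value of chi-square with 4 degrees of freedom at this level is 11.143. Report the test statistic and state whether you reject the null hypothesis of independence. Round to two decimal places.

25.89; reject H₀

Row totals: 76, 66, 94. Column totals: 70, 69, 97. Grand total N = 236.
Expected counts (row total × column total / N):
  Fiction, Student: 76×70/236 = 22.542
  Fiction, Staff: 76×69/236 = 22.220
  Fiction, Public: 76×97/236 = 31.237
  Non-fiction, Student: 66×70/236 = 19.576
  Non-fiction, Staff: 66×69/236 = 19.297
  Non-fiction, Public: 66×97/236 = 27.127
  Reference, Student: 94×70/236 = 27.881
  Reference, Staff: 94×69/236 = 27.483
  Reference, Public: 94×97/236 = 38.636
Contributions (O − E)²/E:
  (12 − 22.542)²/22.542 = 4.9301
  (19 − 22.220)²/22.220 = 0.4666
  (45 − 31.237)²/31.237 = 6.0640
  (17 − 19.576)²/19.576 = 0.3390
  (19 − 19.297)²/19.297 = 0.0046
  (30 − 27.127)²/27.127 = 0.3043
  (41 − 27.881)²/27.881 = 6.1730
  (31 − 27.483)²/27.483 = 0.4501
  (22 − 38.636)²/38.636 = 7.1632
χ² = 4.9301 + 0.4666 + 6.0640 + 0.3390 + 0.0046 + 0.3043 + 6.1730 + 0.4501 + 7.1632 = 25.89
df = (3−1)(3−1) = 4. Since 25.89 > 11.143, reject the null hypothesis of independence at α = 0.025.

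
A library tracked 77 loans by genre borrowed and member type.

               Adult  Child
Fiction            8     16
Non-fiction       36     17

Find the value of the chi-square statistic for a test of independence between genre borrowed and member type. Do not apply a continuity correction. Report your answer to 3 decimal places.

Row totals: 24, 53. Column totals: 44, 33. Grand total N = 77.
Expected counts (row total × column total / N):
  Fiction, Adult: 24×44/77 = 13.7143
  Fiction, Child: 24×33/77 = 10.2857
  Non-fiction, Adult: 53×44/77 = 30.2857
  Non-fiction, Child: 53×33/77 = 22.7143
Contributions (O − E)²/E:
  (8 − 13.7143)²/13.7143 = 2.3810
  (16 − 10.2857)²/10.2857 = 3.1746
  (36 − 30.2857)²/30.2857 = 1.0782
  (17 − 22.7143)²/22.7143 = 1.4376
χ² = 2.3810 + 3.1746 + 1.0782 + 1.4376 = 8.071

8.071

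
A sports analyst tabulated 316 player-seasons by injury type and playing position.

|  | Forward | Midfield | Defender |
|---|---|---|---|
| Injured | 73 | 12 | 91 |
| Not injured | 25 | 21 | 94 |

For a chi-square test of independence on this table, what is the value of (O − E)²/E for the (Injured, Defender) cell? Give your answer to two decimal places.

1.41

Row total (Injured) = 176; column total (Defender) = 185; N = 316.
Expected count E = 176 × 185 / 316 = 103.038.
Contribution = (O − E)²/E = (91 − 103.038)² / 103.038 = 1.41.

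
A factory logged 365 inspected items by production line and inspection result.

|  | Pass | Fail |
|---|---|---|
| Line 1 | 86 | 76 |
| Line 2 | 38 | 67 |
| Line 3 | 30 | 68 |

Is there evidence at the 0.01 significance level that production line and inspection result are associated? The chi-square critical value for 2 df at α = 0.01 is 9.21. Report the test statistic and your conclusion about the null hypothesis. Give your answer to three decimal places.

14.822; reject H₀

Row totals: 162, 105, 98. Column totals: 154, 211. Grand total N = 365.
Expected counts (row total × column total / N):
  Line 1, Pass: 162×154/365 = 68.3507
  Line 1, Fail: 162×211/365 = 93.6493
  Line 2, Pass: 105×154/365 = 44.3014
  Line 2, Fail: 105×211/365 = 60.6986
  Line 3, Pass: 98×154/365 = 41.3479
  Line 3, Fail: 98×211/365 = 56.6521
Contributions (O − E)²/E:
  (86 − 68.3507)²/68.3507 = 4.5573
  (76 − 93.6493)²/93.6493 = 3.3262
  (38 − 44.3014)²/44.3014 = 0.8963
  (67 − 60.6986)²/60.6986 = 0.6542
  (30 − 41.3479)²/41.3479 = 3.1144
  (68 − 56.6521)²/56.6521 = 2.2731
χ² = 4.5573 + 3.3262 + 0.8963 + 0.6542 + 3.1144 + 2.2731 = 14.822
df = (3−1)(2−1) = 2. Since 14.822 > 9.21, reject the null hypothesis of independence at α = 0.01.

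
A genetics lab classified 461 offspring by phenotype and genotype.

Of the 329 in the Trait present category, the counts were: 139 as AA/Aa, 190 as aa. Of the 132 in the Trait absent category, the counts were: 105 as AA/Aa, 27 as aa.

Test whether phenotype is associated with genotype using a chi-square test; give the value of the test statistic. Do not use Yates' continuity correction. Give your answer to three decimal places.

52.596

Row totals: 329, 132. Column totals: 244, 217. Grand total N = 461.
Expected counts (row total × column total / N):
  Trait present, AA/Aa: 329×244/461 = 174.1345
  Trait present, aa: 329×217/461 = 154.8655
  Trait absent, AA/Aa: 132×244/461 = 69.8655
  Trait absent, aa: 132×217/461 = 62.1345
Contributions (O − E)²/E:
  (139 − 174.1345)²/174.1345 = 7.0890
  (190 − 154.8655)²/154.8655 = 7.9710
  (105 − 69.8655)²/69.8655 = 17.6687
  (27 − 62.1345)²/62.1345 = 19.8671
χ² = 7.0890 + 7.9710 + 17.6687 + 19.8671 = 52.596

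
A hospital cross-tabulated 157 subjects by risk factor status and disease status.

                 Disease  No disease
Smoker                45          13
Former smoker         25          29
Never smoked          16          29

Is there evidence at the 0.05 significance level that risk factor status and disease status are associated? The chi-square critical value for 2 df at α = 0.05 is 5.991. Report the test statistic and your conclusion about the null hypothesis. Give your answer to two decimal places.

Row totals: 58, 54, 45. Column totals: 86, 71. Grand total N = 157.
Expected counts (row total × column total / N):
  Smoker, Disease: 58×86/157 = 31.771
  Smoker, No disease: 58×71/157 = 26.229
  Former smoker, Disease: 54×86/157 = 29.580
  Former smoker, No disease: 54×71/157 = 24.420
  Never smoked, Disease: 45×86/157 = 24.650
  Never smoked, No disease: 45×71/157 = 20.350
Contributions (O − E)²/E:
  (45 − 31.771)²/31.771 = 5.5084
  (13 − 26.229)²/26.229 = 6.6722
  (25 − 29.580)²/29.580 = 0.7091
  (29 − 24.420)²/24.420 = 0.8590
  (16 − 24.650)²/24.650 = 3.0354
  (29 − 20.350)²/20.350 = 3.6768
χ² = 5.5084 + 6.6722 + 0.7091 + 0.8590 + 3.0354 + 3.6768 = 20.46
df = (3−1)(2−1) = 2. Since 20.46 > 5.991, reject the null hypothesis of independence at α = 0.05.

20.46; reject H₀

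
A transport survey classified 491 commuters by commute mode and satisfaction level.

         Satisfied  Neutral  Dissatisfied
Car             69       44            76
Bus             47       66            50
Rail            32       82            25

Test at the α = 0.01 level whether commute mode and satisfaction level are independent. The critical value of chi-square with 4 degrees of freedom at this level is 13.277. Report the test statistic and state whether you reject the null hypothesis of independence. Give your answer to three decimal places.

44.080; reject H₀

Row totals: 189, 163, 139. Column totals: 148, 192, 151. Grand total N = 491.
Expected counts (row total × column total / N):
  Car, Satisfied: 189×148/491 = 56.9695
  Car, Neutral: 189×192/491 = 73.9063
  Car, Dissatisfied: 189×151/491 = 58.1242
  Bus, Satisfied: 163×148/491 = 49.1324
  Bus, Neutral: 163×192/491 = 63.7393
  Bus, Dissatisfied: 163×151/491 = 50.1283
  Rail, Satisfied: 139×148/491 = 41.8982
  Rail, Neutral: 139×192/491 = 54.3544
  Rail, Dissatisfied: 139×151/491 = 42.7475
Contributions (O − E)²/E:
  (69 − 56.9695)²/56.9695 = 2.5405
  (44 − 73.9063)²/73.9063 = 12.1016
  (76 − 58.1242)²/58.1242 = 5.4976
  (47 − 49.1324)²/49.1324 = 0.0925
  (66 − 63.7393)²/63.7393 = 0.0802
  (50 − 50.1283)²/50.1283 = 0.0003
  (32 − 41.8982)²/41.8982 = 2.3384
  (82 − 54.3544)²/54.3544 = 14.0610
  (25 − 42.7475)²/42.7475 = 7.3682
χ² = 2.5405 + 12.1016 + 5.4976 + 0.0925 + 0.0802 + 0.0003 + 2.3384 + 14.0610 + 7.3682 = 44.080
df = (3−1)(3−1) = 4. Since 44.080 > 13.277, reject the null hypothesis of independence at α = 0.01.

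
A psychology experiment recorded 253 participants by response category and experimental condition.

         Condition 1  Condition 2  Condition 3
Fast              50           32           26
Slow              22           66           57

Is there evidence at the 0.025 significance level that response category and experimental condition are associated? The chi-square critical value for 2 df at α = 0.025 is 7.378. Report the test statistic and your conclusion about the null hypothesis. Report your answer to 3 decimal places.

Row totals: 108, 145. Column totals: 72, 98, 83. Grand total N = 253.
Expected counts (row total × column total / N):
  Fast, Condition 1: 108×72/253 = 30.7352
  Fast, Condition 2: 108×98/253 = 41.8340
  Fast, Condition 3: 108×83/253 = 35.4308
  Slow, Condition 1: 145×72/253 = 41.2648
  Slow, Condition 2: 145×98/253 = 56.1660
  Slow, Condition 3: 145×83/253 = 47.5692
Contributions (O − E)²/E:
  (50 − 30.7352)²/30.7352 = 12.0752
  (32 − 41.8340)²/41.8340 = 2.3117
  (26 − 35.4308)²/35.4308 = 2.5102
  (22 − 41.2648)²/41.2648 = 8.9939
  (66 − 56.1660)²/56.1660 = 1.7218
  (57 − 47.5692)²/47.5692 = 1.8697
χ² = 12.0752 + 2.3117 + 2.5102 + 8.9939 + 1.7218 + 1.8697 = 29.483
df = (2−1)(3−1) = 2. Since 29.483 > 7.378, reject the null hypothesis of independence at α = 0.025.

29.483; reject H₀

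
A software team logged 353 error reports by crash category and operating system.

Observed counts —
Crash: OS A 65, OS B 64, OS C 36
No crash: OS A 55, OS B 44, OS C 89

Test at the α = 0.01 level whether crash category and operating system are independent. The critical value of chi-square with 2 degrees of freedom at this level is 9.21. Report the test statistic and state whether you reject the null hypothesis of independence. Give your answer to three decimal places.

25.619; reject H₀

Row totals: 165, 188. Column totals: 120, 108, 125. Grand total N = 353.
Expected counts (row total × column total / N):
  Crash, OS A: 165×120/353 = 56.0907
  Crash, OS B: 165×108/353 = 50.4816
  Crash, OS C: 165×125/353 = 58.4278
  No crash, OS A: 188×120/353 = 63.9093
  No crash, OS B: 188×108/353 = 57.5184
  No crash, OS C: 188×125/353 = 66.5722
Contributions (O − E)²/E:
  (65 − 56.0907)²/56.0907 = 1.4151
  (64 − 50.4816)²/50.4816 = 3.6201
  (36 − 58.4278)²/58.4278 = 8.6090
  (55 − 63.9093)²/63.9093 = 1.2420
  (44 − 57.5184)²/57.5184 = 3.1772
  (89 − 66.5722)²/66.5722 = 7.5558
χ² = 1.4151 + 3.6201 + 8.6090 + 1.2420 + 3.1772 + 7.5558 = 25.619
df = (2−1)(3−1) = 2. Since 25.619 > 9.21, reject the null hypothesis of independence at α = 0.01.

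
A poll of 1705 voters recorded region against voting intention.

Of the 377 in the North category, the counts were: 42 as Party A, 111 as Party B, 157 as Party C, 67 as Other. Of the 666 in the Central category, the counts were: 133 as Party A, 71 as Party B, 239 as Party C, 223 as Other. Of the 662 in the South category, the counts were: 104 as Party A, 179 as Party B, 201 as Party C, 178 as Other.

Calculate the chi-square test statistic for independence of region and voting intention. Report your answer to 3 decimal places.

Row totals: 377, 666, 662. Column totals: 279, 361, 597, 468. Grand total N = 1705.
Expected counts (row total × column total / N):
  North, Party A: 377×279/1705 = 61.6909
  North, Party B: 377×361/1705 = 79.8223
  North, Party C: 377×597/1705 = 132.0053
  North, Other: 377×468/1705 = 103.4815
  Central, Party A: 666×279/1705 = 108.9818
  Central, Party B: 666×361/1705 = 141.0123
  Central, Party C: 666×597/1705 = 233.1977
  Central, Other: 666×468/1705 = 182.8082
  South, Party A: 662×279/1705 = 108.3273
  South, Party B: 662×361/1705 = 140.1654
  South, Party C: 662×597/1705 = 231.7971
  South, Other: 662×468/1705 = 181.7103
Contributions (O − E)²/E:
  (42 − 61.6909)²/61.6909 = 6.2851
  (111 − 79.8223)²/79.8223 = 12.1777
  (157 − 132.0053)²/132.0053 = 4.7327
  (67 − 103.4815)²/103.4815 = 12.8612
  (133 − 108.9818)²/108.9818 = 5.2933
  (71 − 141.0123)²/141.0123 = 34.7610
  (239 − 233.1977)²/233.1977 = 0.1444
  (223 − 182.8082)²/182.8082 = 8.8365
  (104 − 108.3273)²/108.3273 = 0.1729
  (179 − 140.1654)²/140.1654 = 10.7596
  (201 − 231.7971)²/231.7971 = 4.0918
  (178 − 181.7103)²/181.7103 = 0.0758
χ² = 6.2851 + 12.1777 + 4.7327 + 12.8612 + 5.2933 + 34.7610 + 0.1444 + 8.8365 + 0.1729 + 10.7596 + 4.0918 + 0.0758 = 100.192

100.192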